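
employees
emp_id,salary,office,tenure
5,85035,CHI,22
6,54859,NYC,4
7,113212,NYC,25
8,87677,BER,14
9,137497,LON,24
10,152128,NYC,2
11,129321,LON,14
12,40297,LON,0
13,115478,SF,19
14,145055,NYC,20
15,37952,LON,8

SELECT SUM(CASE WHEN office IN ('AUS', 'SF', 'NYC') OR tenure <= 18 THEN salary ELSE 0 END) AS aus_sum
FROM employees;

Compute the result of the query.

875979

emp_id=5: ✗
emp_id=6: ✓ → 54859
emp_id=7: ✓ → 113212
emp_id=8: ✓ → 87677
emp_id=9: ✗
emp_id=10: ✓ → 152128
emp_id=11: ✓ → 129321
emp_id=12: ✓ → 40297
emp_id=13: ✓ → 115478
emp_id=14: ✓ → 145055
emp_id=15: ✓ → 37952
aus_sum = 54859 + 113212 + 87677 + 152128 + 129321 + 40297 + 115478 + 145055 + 37952 = 875979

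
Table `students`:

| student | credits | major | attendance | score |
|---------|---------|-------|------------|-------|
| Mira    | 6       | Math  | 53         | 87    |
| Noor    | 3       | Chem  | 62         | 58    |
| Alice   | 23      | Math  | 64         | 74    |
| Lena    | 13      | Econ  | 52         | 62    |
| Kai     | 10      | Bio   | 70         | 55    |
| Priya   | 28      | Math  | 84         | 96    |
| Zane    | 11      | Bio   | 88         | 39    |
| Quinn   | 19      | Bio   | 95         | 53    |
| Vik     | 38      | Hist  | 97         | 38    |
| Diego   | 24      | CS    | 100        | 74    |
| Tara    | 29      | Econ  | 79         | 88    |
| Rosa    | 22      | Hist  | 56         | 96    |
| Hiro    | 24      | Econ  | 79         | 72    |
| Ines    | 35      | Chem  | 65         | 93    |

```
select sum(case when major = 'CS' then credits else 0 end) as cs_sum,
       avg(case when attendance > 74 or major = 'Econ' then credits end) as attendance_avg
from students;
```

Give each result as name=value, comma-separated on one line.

cs_sum=24, attendance_avg=23.25

[cs_sum: major = 'CS']
student=Mira: ✗
student=Noor: ✗
student=Alice: ✗
student=Lena: ✗
student=Kai: ✗
student=Priya: ✗
student=Zane: ✗
student=Quinn: ✗
student=Vik: ✗
student=Diego: ✓ → 24
student=Tara: ✗
student=Rosa: ✗
student=Hiro: ✗
student=Ines: ✗
cs_sum = 24
—
[attendance_avg: attendance > 74 or major = 'Econ']
student=Mira: ✗
student=Noor: ✗
student=Alice: ✗
student=Lena: ✓ → 13
student=Kai: ✗
student=Priya: ✓ → 28
student=Zane: ✓ → 11
student=Quinn: ✓ → 19
student=Vik: ✓ → 38
student=Diego: ✓ → 24
student=Tara: ✓ → 29
student=Rosa: ✗
student=Hiro: ✓ → 24
student=Ines: ✗
attendance_avg = (13 + 28 + 11 + 19 + 38 + 24 + 29 + 24) / 8 = 23.25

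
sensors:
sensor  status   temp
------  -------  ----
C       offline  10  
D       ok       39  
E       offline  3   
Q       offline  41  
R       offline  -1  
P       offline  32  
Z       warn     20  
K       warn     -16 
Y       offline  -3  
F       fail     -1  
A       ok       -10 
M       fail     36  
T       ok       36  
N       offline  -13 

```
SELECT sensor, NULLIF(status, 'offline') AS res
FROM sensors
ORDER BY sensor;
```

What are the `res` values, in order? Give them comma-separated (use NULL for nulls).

sensor=A: status=ok vs offline: differ → ok
sensor=C: status=offline vs offline: equal → NULL
sensor=D: status=ok vs offline: differ → ok
sensor=E: status=offline vs offline: equal → NULL
sensor=F: status=fail vs offline: differ → fail
sensor=K: status=warn vs offline: differ → warn
sensor=M: status=fail vs offline: differ → fail
sensor=N: status=offline vs offline: equal → NULL
sensor=P: status=offline vs offline: equal → NULL
sensor=Q: status=offline vs offline: equal → NULL
sensor=R: status=offline vs offline: equal → NULL
sensor=T: status=ok vs offline: differ → ok
sensor=Y: status=offline vs offline: equal → NULL
sensor=Z: status=warn vs offline: differ → warn

ok, NULL, ok, NULL, fail, warn, fail, NULL, NULL, NULL, NULL, ok, NULL, warn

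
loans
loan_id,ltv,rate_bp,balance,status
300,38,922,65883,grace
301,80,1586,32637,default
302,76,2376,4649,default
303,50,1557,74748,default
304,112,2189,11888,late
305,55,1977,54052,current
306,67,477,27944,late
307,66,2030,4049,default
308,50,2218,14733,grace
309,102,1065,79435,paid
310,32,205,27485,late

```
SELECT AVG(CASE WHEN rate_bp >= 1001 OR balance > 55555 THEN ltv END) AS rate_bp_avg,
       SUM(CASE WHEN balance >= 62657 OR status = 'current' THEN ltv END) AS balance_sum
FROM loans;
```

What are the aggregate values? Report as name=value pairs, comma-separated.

rate_bp_avg=69.8888888889, balance_sum=245

[rate_bp_avg: rate_bp >= 1001 OR balance > 55555]
loan_id=300: ✓ → 38
loan_id=301: ✓ → 80
loan_id=302: ✓ → 76
loan_id=303: ✓ → 50
loan_id=304: ✓ → 112
loan_id=305: ✓ → 55
loan_id=306: ✗
loan_id=307: ✓ → 66
loan_id=308: ✓ → 50
loan_id=309: ✓ → 102
loan_id=310: ✗
rate_bp_avg = (38 + 80 + 76 + 50 + 112 + 55 + 66 + 50 + 102) / 9 = 69.8888888889
—
[balance_sum: balance >= 62657 OR status = 'current']
loan_id=300: ✓ → 38
loan_id=301: ✗
loan_id=302: ✗
loan_id=303: ✓ → 50
loan_id=304: ✗
loan_id=305: ✓ → 55
loan_id=306: ✗
loan_id=307: ✗
loan_id=308: ✗
loan_id=309: ✓ → 102
loan_id=310: ✗
balance_sum = 38 + 50 + 55 + 102 = 245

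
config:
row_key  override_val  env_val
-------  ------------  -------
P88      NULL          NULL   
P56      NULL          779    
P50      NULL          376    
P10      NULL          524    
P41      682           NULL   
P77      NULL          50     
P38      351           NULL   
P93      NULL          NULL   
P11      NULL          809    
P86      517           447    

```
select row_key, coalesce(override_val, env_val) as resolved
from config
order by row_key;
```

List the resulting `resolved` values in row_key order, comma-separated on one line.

524, 809, 351, 682, 376, 779, 50, 517, NULL, NULL

row_key=P10: override_val=NULL, env_val=524 → 524
row_key=P11: override_val=NULL, env_val=809 → 809
row_key=P38: override_val=351 → 351
row_key=P41: override_val=682 → 682
row_key=P50: override_val=NULL, env_val=376 → 376
row_key=P56: override_val=NULL, env_val=779 → 779
row_key=P77: override_val=NULL, env_val=50 → 50
row_key=P86: override_val=517 → 517
row_key=P88: override_val=NULL, env_val=NULL (all NULL) → NULL
row_key=P93: override_val=NULL, env_val=NULL (all NULL) → NULL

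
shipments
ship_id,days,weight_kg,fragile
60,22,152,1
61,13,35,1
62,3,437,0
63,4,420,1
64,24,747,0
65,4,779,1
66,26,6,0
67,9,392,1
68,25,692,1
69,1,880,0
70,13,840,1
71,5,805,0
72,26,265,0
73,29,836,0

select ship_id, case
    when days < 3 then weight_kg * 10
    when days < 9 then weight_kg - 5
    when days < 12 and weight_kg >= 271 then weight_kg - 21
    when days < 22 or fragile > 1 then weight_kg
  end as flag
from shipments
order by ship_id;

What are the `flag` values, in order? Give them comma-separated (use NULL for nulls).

ship_id=60: (no match → NULL) → NULL
ship_id=61: days < 22 or fragile > 1 → 35
ship_id=62: days < 9 → 432
ship_id=63: days < 9 → 415
ship_id=64: (no match → NULL) → NULL
ship_id=65: days < 9 → 774
ship_id=66: (no match → NULL) → NULL
ship_id=67: days < 12 and weight_kg >= 271 → 371
ship_id=68: (no match → NULL) → NULL
ship_id=69: days < 3 → 8800
ship_id=70: days < 22 or fragile > 1 → 840
ship_id=71: days < 9 → 800
ship_id=72: (no match → NULL) → NULL
ship_id=73: (no match → NULL) → NULL

NULL, 35, 432, 415, NULL, 774, NULL, 371, NULL, 8800, 840, 800, NULL, NULL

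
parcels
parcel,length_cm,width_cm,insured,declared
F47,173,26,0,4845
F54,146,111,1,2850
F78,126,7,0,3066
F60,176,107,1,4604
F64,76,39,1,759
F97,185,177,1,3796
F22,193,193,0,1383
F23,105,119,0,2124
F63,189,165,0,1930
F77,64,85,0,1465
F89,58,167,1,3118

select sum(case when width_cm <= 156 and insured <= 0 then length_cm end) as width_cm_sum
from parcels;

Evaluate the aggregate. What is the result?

468

parcel=F47: ✓ → 173
parcel=F54: ✗
parcel=F78: ✓ → 126
parcel=F60: ✗
parcel=F64: ✗
parcel=F97: ✗
parcel=F22: ✗
parcel=F23: ✓ → 105
parcel=F63: ✗
parcel=F77: ✓ → 64
parcel=F89: ✗
width_cm_sum = 173 + 126 + 105 + 64 = 468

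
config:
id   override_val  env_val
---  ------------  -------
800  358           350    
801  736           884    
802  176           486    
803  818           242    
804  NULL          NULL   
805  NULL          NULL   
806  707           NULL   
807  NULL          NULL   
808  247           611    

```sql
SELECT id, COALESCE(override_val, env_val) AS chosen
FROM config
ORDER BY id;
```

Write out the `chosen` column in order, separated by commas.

id=800: override_val=358 → 358
id=801: override_val=736 → 736
id=802: override_val=176 → 176
id=803: override_val=818 → 818
id=804: override_val=NULL, env_val=NULL (all NULL) → NULL
id=805: override_val=NULL, env_val=NULL (all NULL) → NULL
id=806: override_val=707 → 707
id=807: override_val=NULL, env_val=NULL (all NULL) → NULL
id=808: override_val=247 → 247

358, 736, 176, 818, NULL, NULL, 707, NULL, 247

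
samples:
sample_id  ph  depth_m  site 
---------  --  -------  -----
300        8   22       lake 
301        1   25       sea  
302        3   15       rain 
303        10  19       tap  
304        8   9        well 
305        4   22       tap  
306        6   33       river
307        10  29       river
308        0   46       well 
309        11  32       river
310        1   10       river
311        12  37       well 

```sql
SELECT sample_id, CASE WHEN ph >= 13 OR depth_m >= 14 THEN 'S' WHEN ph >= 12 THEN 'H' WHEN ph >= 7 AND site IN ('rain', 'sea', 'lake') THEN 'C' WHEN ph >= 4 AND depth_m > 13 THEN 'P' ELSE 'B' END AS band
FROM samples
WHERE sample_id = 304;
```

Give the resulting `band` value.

sample_id = 304: ph=8, depth_m=9, site=well.
ph >= 13 OR depth_m >= 14 → false
ph >= 12 → false
ph >= 7 AND site IN ('rain', 'sea', 'lake') → false
ph >= 4 AND depth_m > 13 → false
No prior WHEN matched → ELSE → B

B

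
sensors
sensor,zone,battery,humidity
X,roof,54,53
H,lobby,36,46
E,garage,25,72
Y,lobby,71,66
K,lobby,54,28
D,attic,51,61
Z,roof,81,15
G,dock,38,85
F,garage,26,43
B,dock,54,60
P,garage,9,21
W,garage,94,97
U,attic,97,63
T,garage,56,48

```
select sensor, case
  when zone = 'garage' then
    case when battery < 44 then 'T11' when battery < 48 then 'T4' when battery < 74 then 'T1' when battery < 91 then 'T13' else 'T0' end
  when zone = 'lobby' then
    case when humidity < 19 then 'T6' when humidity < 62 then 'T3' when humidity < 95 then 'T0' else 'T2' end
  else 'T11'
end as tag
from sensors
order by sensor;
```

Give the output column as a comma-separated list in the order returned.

sensor=B: zone='dock' → outer ELSE → T11
sensor=D: zone='attic' → outer ELSE → T11
sensor=E: zone='garage' → inner[battery < 44] → T11
sensor=F: zone='garage' → inner[battery < 44] → T11
sensor=G: zone='dock' → outer ELSE → T11
sensor=H: zone='lobby' → inner[humidity < 62] → T3
sensor=K: zone='lobby' → inner[humidity < 62] → T3
sensor=P: zone='garage' → inner[battery < 44] → T11
sensor=T: zone='garage' → inner[battery < 74] → T1
sensor=U: zone='attic' → outer ELSE → T11
sensor=W: zone='garage' → inner[ELSE] → T0
sensor=X: zone='roof' → outer ELSE → T11
sensor=Y: zone='lobby' → inner[humidity < 95] → T0
sensor=Z: zone='roof' → outer ELSE → T11

T11, T11, T11, T11, T11, T3, T3, T11, T1, T11, T0, T11, T0, T11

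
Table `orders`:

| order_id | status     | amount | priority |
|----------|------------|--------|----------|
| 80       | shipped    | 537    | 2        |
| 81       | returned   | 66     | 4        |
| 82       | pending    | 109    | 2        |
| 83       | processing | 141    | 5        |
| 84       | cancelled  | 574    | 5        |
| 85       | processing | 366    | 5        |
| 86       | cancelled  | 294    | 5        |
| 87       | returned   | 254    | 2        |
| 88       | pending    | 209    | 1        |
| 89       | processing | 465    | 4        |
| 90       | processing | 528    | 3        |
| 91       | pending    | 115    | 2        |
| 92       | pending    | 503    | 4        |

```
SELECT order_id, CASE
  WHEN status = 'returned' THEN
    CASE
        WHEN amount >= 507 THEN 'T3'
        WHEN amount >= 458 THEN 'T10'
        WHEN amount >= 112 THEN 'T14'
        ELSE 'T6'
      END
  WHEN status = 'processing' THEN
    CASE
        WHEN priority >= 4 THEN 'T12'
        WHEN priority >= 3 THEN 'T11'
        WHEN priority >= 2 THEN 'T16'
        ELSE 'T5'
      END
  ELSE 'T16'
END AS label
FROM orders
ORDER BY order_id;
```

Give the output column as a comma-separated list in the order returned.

order_id=80: status='shipped' → outer ELSE → T16
order_id=81: status='returned' → inner[ELSE] → T6
order_id=82: status='pending' → outer ELSE → T16
order_id=83: status='processing' → inner[priority >= 4] → T12
order_id=84: status='cancelled' → outer ELSE → T16
order_id=85: status='processing' → inner[priority >= 4] → T12
order_id=86: status='cancelled' → outer ELSE → T16
order_id=87: status='returned' → inner[amount >= 112] → T14
order_id=88: status='pending' → outer ELSE → T16
order_id=89: status='processing' → inner[priority >= 4] → T12
order_id=90: status='processing' → inner[priority >= 3] → T11
order_id=91: status='pending' → outer ELSE → T16
order_id=92: status='pending' → outer ELSE → T16

T16, T6, T16, T12, T16, T12, T16, T14, T16, T12, T11, T16, T16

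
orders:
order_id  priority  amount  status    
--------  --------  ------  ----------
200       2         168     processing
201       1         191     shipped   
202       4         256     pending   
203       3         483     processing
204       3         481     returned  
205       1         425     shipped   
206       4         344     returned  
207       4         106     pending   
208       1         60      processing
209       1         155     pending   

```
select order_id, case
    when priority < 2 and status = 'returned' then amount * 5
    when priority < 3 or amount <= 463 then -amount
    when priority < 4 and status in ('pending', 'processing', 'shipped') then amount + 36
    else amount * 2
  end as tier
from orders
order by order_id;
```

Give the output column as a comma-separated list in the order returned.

-168, -191, -256, 519, 962, -425, -344, -106, -60, -155

order_id=200: priority < 3 or amount <= 463 → -168
order_id=201: priority < 3 or amount <= 463 → -191
order_id=202: priority < 3 or amount <= 463 → -256
order_id=203: priority < 4 and status in ('pending', 'processing', 'shipped') → 519
order_id=204: ELSE → 962
order_id=205: priority < 3 or amount <= 463 → -425
order_id=206: priority < 3 or amount <= 463 → -344
order_id=207: priority < 3 or amount <= 463 → -106
order_id=208: priority < 3 or amount <= 463 → -60
order_id=209: priority < 3 or amount <= 463 → -155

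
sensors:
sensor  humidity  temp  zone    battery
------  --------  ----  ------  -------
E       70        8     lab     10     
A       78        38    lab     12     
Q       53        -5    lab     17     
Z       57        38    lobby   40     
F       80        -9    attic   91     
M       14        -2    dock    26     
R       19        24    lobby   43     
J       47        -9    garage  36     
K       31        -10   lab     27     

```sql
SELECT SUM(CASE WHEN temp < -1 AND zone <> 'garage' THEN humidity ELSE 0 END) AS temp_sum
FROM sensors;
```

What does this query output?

sensor=E: ✗
sensor=A: ✗
sensor=Q: ✓ → 53
sensor=Z: ✗
sensor=F: ✓ → 80
sensor=M: ✓ → 14
sensor=R: ✗
sensor=J: ✗
sensor=K: ✓ → 31
temp_sum = 53 + 80 + 14 + 31 = 178

178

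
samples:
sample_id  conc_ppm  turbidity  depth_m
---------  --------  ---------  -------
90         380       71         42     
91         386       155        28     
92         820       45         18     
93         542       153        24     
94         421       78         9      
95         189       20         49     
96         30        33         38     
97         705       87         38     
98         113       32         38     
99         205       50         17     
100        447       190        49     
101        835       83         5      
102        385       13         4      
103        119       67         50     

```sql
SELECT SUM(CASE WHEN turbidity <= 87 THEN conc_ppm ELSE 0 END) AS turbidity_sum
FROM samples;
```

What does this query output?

4202

sample_id=90: ✓ → 380
sample_id=91: ✗
sample_id=92: ✓ → 820
sample_id=93: ✗
sample_id=94: ✓ → 421
sample_id=95: ✓ → 189
sample_id=96: ✓ → 30
sample_id=97: ✓ → 705
sample_id=98: ✓ → 113
sample_id=99: ✓ → 205
sample_id=100: ✗
sample_id=101: ✓ → 835
sample_id=102: ✓ → 385
sample_id=103: ✓ → 119
turbidity_sum = 380 + 820 + 421 + 189 + 30 + 705 + 113 + 205 + 835 + 385 + 119 = 4202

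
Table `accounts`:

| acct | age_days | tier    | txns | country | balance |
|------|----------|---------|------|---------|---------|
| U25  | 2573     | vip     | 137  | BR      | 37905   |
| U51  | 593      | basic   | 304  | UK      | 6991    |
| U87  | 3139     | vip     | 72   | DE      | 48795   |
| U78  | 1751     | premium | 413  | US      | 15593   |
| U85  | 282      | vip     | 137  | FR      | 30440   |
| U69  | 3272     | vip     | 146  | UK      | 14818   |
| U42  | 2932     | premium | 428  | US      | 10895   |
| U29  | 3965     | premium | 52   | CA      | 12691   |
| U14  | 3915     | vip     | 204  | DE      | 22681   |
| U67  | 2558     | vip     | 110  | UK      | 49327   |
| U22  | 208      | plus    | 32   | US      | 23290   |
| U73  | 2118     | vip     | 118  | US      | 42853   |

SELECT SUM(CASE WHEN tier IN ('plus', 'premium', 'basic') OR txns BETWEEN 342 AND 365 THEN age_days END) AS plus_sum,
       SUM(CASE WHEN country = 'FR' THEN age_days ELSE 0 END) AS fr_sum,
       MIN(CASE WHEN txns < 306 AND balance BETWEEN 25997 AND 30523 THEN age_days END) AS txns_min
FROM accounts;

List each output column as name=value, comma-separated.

plus_sum=9449, fr_sum=282, txns_min=282

[plus_sum: tier IN ('plus', 'premium', 'basic') OR txns BETWEEN 342 AND 365]
acct=U25: ✗
acct=U51: ✓ → 593
acct=U87: ✗
acct=U78: ✓ → 1751
acct=U85: ✗
acct=U69: ✗
acct=U42: ✓ → 2932
acct=U29: ✓ → 3965
acct=U14: ✗
acct=U67: ✗
acct=U22: ✓ → 208
acct=U73: ✗
plus_sum = 593 + 1751 + 2932 + 3965 + 208 = 9449
—
[fr_sum: country = 'FR']
acct=U25: ✗
acct=U51: ✗
acct=U87: ✗
acct=U78: ✗
acct=U85: ✓ → 282
acct=U69: ✗
acct=U42: ✗
acct=U29: ✗
acct=U14: ✗
acct=U67: ✗
acct=U22: ✗
acct=U73: ✗
fr_sum = 282
—
[txns_min: txns < 306 AND balance BETWEEN 25997 AND 30523]
acct=U25: ✗
acct=U51: ✗
acct=U87: ✗
acct=U78: ✗
acct=U85: ✓ → 282
acct=U69: ✗
acct=U42: ✗
acct=U29: ✗
acct=U14: ✗
acct=U67: ✗
acct=U22: ✗
acct=U73: ✗
txns_min = MIN(282) = 282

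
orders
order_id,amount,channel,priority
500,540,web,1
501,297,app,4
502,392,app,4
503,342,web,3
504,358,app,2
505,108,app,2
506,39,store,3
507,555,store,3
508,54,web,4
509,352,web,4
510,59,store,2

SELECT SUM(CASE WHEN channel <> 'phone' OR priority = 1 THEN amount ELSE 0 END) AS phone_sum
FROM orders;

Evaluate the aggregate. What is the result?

3096

order_id=500: ✓ → 540
order_id=501: ✓ → 297
order_id=502: ✓ → 392
order_id=503: ✓ → 342
order_id=504: ✓ → 358
order_id=505: ✓ → 108
order_id=506: ✓ → 39
order_id=507: ✓ → 555
order_id=508: ✓ → 54
order_id=509: ✓ → 352
order_id=510: ✓ → 59
phone_sum = 540 + 297 + 392 + 342 + 358 + 108 + 39 + 555 + 54 + 352 + 59 = 3096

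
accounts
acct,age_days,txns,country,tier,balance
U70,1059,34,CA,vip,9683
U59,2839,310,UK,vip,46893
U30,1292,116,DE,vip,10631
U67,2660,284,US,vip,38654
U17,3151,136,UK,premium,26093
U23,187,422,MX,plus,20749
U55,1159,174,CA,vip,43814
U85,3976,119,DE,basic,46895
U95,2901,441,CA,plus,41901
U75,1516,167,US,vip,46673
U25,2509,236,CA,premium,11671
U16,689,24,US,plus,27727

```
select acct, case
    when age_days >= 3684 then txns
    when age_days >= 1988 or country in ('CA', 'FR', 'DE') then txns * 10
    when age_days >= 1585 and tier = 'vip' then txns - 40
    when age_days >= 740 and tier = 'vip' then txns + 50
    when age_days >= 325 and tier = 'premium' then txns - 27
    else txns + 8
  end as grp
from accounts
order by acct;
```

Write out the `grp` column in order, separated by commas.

32, 1360, 430, 2360, 1160, 1740, 3100, 2840, 340, 217, 119, 4410

acct=U16: ELSE → 32
acct=U17: age_days >= 1988 or country in ('CA', 'FR', 'DE') → 1360
acct=U23: ELSE → 430
acct=U25: age_days >= 1988 or country in ('CA', 'FR', 'DE') → 2360
acct=U30: age_days >= 1988 or country in ('CA', 'FR', 'DE') → 1160
acct=U55: age_days >= 1988 or country in ('CA', 'FR', 'DE') → 1740
acct=U59: age_days >= 1988 or country in ('CA', 'FR', 'DE') → 3100
acct=U67: age_days >= 1988 or country in ('CA', 'FR', 'DE') → 2840
acct=U70: age_days >= 1988 or country in ('CA', 'FR', 'DE') → 340
acct=U75: age_days >= 740 and tier = 'vip' → 217
acct=U85: age_days >= 3684 → 119
acct=U95: age_days >= 1988 or country in ('CA', 'FR', 'DE') → 4410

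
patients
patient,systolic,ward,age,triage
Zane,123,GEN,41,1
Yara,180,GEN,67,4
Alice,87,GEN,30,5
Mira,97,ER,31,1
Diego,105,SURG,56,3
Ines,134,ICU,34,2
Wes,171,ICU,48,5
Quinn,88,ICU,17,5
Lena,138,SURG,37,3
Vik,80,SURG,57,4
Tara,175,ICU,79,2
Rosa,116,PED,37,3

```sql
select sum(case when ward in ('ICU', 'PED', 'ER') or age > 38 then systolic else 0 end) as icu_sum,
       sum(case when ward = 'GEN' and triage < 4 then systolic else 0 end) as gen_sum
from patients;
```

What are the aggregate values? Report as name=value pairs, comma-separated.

icu_sum=1269, gen_sum=123

[icu_sum: ward in ('ICU', 'PED', 'ER') or age > 38]
patient=Zane: ✓ → 123
patient=Yara: ✓ → 180
patient=Alice: ✗
patient=Mira: ✓ → 97
patient=Diego: ✓ → 105
patient=Ines: ✓ → 134
patient=Wes: ✓ → 171
patient=Quinn: ✓ → 88
patient=Lena: ✗
patient=Vik: ✓ → 80
patient=Tara: ✓ → 175
patient=Rosa: ✓ → 116
icu_sum = 123 + 180 + 97 + 105 + 134 + 171 + 88 + 80 + 175 + 116 = 1269
—
[gen_sum: ward = 'GEN' and triage < 4]
patient=Zane: ✓ → 123
patient=Yara: ✗
patient=Alice: ✗
patient=Mira: ✗
patient=Diego: ✗
patient=Ines: ✗
patient=Wes: ✗
patient=Quinn: ✗
patient=Lena: ✗
patient=Vik: ✗
patient=Tara: ✗
patient=Rosa: ✗
gen_sum = 123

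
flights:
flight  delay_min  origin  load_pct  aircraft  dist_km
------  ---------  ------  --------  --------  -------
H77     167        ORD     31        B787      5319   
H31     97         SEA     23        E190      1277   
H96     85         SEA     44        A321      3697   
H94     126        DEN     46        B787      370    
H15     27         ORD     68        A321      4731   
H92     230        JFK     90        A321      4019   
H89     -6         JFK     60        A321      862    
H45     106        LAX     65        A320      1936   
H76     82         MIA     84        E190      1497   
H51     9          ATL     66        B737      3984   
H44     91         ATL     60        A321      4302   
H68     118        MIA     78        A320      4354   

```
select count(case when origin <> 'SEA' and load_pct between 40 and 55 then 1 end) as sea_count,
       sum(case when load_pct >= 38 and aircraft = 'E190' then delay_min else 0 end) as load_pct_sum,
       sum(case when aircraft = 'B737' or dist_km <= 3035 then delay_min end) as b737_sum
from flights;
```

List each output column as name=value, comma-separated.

sea_count=1, load_pct_sum=82, b737_sum=414

[sea_count: origin <> 'SEA' and load_pct between 40 and 55]
flight=H77: ✗
flight=H31: ✗
flight=H96: ✗
flight=H94: ✓ → 1
flight=H15: ✗
flight=H92: ✗
flight=H89: ✗
flight=H45: ✗
flight=H76: ✗
flight=H51: ✗
flight=H44: ✗
flight=H68: ✗
sea_count = COUNT(1) = 1
—
[load_pct_sum: load_pct >= 38 and aircraft = 'E190']
flight=H77: ✗
flight=H31: ✗
flight=H96: ✗
flight=H94: ✗
flight=H15: ✗
flight=H92: ✗
flight=H89: ✗
flight=H45: ✗
flight=H76: ✓ → 82
flight=H51: ✗
flight=H44: ✗
flight=H68: ✗
load_pct_sum = 82
—
[b737_sum: aircraft = 'B737' or dist_km <= 3035]
flight=H77: ✗
flight=H31: ✓ → 97
flight=H96: ✗
flight=H94: ✓ → 126
flight=H15: ✗
flight=H92: ✗
flight=H89: ✓ → -6
flight=H45: ✓ → 106
flight=H76: ✓ → 82
flight=H51: ✓ → 9
flight=H44: ✗
flight=H68: ✗
b737_sum = 97 + 126 + -6 + 106 + 82 + 9 = 414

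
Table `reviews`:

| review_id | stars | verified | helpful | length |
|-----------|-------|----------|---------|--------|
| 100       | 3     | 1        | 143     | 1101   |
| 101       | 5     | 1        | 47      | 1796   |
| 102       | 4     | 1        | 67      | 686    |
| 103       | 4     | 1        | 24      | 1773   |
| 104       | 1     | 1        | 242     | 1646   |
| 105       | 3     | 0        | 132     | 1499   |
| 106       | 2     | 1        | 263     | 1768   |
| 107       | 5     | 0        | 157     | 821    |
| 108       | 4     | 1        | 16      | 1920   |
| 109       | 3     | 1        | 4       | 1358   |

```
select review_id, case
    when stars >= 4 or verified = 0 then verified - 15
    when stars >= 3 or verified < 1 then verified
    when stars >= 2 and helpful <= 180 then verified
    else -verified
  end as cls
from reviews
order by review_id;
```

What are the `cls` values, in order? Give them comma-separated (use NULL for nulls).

1, -14, -14, -14, -1, -15, -1, -15, -14, 1

review_id=100: stars >= 3 or verified < 1 → 1
review_id=101: stars >= 4 or verified = 0 → -14
review_id=102: stars >= 4 or verified = 0 → -14
review_id=103: stars >= 4 or verified = 0 → -14
review_id=104: ELSE → -1
review_id=105: stars >= 4 or verified = 0 → -15
review_id=106: ELSE → -1
review_id=107: stars >= 4 or verified = 0 → -15
review_id=108: stars >= 4 or verified = 0 → -14
review_id=109: stars >= 3 or verified < 1 → 1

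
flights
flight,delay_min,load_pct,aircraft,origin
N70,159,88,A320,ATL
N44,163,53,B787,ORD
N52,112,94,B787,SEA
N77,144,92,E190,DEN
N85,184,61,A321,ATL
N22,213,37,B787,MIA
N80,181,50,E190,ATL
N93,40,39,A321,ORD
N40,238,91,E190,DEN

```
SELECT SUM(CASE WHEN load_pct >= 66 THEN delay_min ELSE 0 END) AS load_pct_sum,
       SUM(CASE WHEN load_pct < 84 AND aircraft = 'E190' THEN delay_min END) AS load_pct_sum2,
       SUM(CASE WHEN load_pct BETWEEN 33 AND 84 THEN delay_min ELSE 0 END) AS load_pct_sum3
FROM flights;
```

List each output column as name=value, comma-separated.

[load_pct_sum: load_pct >= 66]
flight=N70: ✓ → 159
flight=N44: ✗
flight=N52: ✓ → 112
flight=N77: ✓ → 144
flight=N85: ✗
flight=N22: ✗
flight=N80: ✗
flight=N93: ✗
flight=N40: ✓ → 238
load_pct_sum = 159 + 112 + 144 + 238 = 653
—
[load_pct_sum2: load_pct < 84 AND aircraft = 'E190']
flight=N70: ✗
flight=N44: ✗
flight=N52: ✗
flight=N77: ✗
flight=N85: ✗
flight=N22: ✗
flight=N80: ✓ → 181
flight=N93: ✗
flight=N40: ✗
load_pct_sum2 = 181
—
[load_pct_sum3: load_pct BETWEEN 33 AND 84]
flight=N70: ✗
flight=N44: ✓ → 163
flight=N52: ✗
flight=N77: ✗
flight=N85: ✓ → 184
flight=N22: ✓ → 213
flight=N80: ✓ → 181
flight=N93: ✓ → 40
flight=N40: ✗
load_pct_sum3 = 163 + 184 + 213 + 181 + 40 = 781

load_pct_sum=653, load_pct_sum2=181, load_pct_sum3=781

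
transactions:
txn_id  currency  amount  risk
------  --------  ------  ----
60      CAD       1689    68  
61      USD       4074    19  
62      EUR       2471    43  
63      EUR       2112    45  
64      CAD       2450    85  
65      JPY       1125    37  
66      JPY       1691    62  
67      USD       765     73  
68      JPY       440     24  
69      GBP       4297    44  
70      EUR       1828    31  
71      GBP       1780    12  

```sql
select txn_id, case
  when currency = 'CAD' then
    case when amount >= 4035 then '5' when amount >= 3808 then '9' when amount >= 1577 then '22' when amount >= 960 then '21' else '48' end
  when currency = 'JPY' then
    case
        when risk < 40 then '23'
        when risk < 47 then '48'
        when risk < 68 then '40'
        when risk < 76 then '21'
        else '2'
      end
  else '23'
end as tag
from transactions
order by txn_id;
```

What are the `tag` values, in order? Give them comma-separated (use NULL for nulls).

txn_id=60: currency='CAD' → inner[amount >= 1577] → 22
txn_id=61: currency='USD' → outer ELSE → 23
txn_id=62: currency='EUR' → outer ELSE → 23
txn_id=63: currency='EUR' → outer ELSE → 23
txn_id=64: currency='CAD' → inner[amount >= 1577] → 22
txn_id=65: currency='JPY' → inner[risk < 40] → 23
txn_id=66: currency='JPY' → inner[risk < 68] → 40
txn_id=67: currency='USD' → outer ELSE → 23
txn_id=68: currency='JPY' → inner[risk < 40] → 23
txn_id=69: currency='GBP' → outer ELSE → 23
txn_id=70: currency='EUR' → outer ELSE → 23
txn_id=71: currency='GBP' → outer ELSE → 23

22, 23, 23, 23, 22, 23, 40, 23, 23, 23, 23, 23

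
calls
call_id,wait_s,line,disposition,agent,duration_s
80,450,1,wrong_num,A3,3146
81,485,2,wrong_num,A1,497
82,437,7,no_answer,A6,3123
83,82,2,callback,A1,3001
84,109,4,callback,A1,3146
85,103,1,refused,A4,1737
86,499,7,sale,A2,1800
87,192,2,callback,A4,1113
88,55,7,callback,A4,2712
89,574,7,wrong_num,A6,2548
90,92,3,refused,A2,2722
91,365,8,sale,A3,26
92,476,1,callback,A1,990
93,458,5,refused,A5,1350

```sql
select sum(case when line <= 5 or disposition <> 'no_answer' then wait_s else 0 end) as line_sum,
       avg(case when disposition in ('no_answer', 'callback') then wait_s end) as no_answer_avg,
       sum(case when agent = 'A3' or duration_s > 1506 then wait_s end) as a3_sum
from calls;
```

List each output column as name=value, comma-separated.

[line_sum: line <= 5 or disposition <> 'no_answer']
call_id=80: ✓ → 450
call_id=81: ✓ → 485
call_id=82: ✗
call_id=83: ✓ → 82
call_id=84: ✓ → 109
call_id=85: ✓ → 103
call_id=86: ✓ → 499
call_id=87: ✓ → 192
call_id=88: ✓ → 55
call_id=89: ✓ → 574
call_id=90: ✓ → 92
call_id=91: ✓ → 365
call_id=92: ✓ → 476
call_id=93: ✓ → 458
line_sum = 450 + 485 + 82 + 109 + 103 + 499 + 192 + 55 + 574 + 92 + 365 + 476 + 458 = 3940
—
[no_answer_avg: disposition in ('no_answer', 'callback')]
call_id=80: ✗
call_id=81: ✗
call_id=82: ✓ → 437
call_id=83: ✓ → 82
call_id=84: ✓ → 109
call_id=85: ✗
call_id=86: ✗
call_id=87: ✓ → 192
call_id=88: ✓ → 55
call_id=89: ✗
call_id=90: ✗
call_id=91: ✗
call_id=92: ✓ → 476
call_id=93: ✗
no_answer_avg = (437 + 82 + 109 + 192 + 55 + 476) / 6 = 225.1666666667
—
[a3_sum: agent = 'A3' or duration_s > 1506]
call_id=80: ✓ → 450
call_id=81: ✗
call_id=82: ✓ → 437
call_id=83: ✓ → 82
call_id=84: ✓ → 109
call_id=85: ✓ → 103
call_id=86: ✓ → 499
call_id=87: ✗
call_id=88: ✓ → 55
call_id=89: ✓ → 574
call_id=90: ✓ → 92
call_id=91: ✓ → 365
call_id=92: ✗
call_id=93: ✗
a3_sum = 450 + 437 + 82 + 109 + 103 + 499 + 55 + 574 + 92 + 365 = 2766

line_sum=3940, no_answer_avg=225.1666666667, a3_sum=2766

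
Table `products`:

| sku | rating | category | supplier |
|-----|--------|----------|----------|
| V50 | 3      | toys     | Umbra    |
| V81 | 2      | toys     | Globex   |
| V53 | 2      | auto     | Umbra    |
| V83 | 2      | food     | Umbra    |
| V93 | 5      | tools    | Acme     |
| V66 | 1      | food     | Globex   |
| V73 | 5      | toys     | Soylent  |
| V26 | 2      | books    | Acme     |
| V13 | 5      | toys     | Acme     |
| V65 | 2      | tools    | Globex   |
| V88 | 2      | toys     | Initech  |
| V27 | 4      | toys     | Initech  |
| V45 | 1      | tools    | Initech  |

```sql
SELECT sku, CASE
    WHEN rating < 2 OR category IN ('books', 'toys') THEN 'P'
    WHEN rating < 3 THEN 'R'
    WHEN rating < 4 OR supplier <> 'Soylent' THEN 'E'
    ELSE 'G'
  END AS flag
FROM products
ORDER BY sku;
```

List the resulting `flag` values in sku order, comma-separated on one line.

sku=V13: rating < 2 OR category IN ('books', 'toys') → P
sku=V26: rating < 2 OR category IN ('books', 'toys') → P
sku=V27: rating < 2 OR category IN ('books', 'toys') → P
sku=V45: rating < 2 OR category IN ('books', 'toys') → P
sku=V50: rating < 2 OR category IN ('books', 'toys') → P
sku=V53: rating < 3 → R
sku=V65: rating < 3 → R
sku=V66: rating < 2 OR category IN ('books', 'toys') → P
sku=V73: rating < 2 OR category IN ('books', 'toys') → P
sku=V81: rating < 2 OR category IN ('books', 'toys') → P
sku=V83: rating < 3 → R
sku=V88: rating < 2 OR category IN ('books', 'toys') → P
sku=V93: rating < 4 OR supplier <> 'Soylent' → E

P, P, P, P, P, R, R, P, P, P, R, P, E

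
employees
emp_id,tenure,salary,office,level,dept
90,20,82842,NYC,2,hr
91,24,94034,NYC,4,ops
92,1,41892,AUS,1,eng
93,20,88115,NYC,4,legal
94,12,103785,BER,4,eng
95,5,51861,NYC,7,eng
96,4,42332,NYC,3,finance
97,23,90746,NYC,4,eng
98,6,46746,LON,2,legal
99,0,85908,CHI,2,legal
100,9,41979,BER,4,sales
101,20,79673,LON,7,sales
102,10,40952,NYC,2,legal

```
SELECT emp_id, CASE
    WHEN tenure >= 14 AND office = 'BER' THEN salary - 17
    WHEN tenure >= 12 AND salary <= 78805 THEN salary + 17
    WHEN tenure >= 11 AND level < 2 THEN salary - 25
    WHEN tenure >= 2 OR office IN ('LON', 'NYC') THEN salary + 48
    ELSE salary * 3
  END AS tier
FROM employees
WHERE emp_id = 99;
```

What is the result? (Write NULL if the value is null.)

257724

emp_id = 99: tenure=0, salary=85908, office=CHI, level=2, dept=legal.
tenure >= 14 AND office = 'BER' → false
tenure >= 12 AND salary <= 78805 → false
tenure >= 11 AND level < 2 → false
tenure >= 2 OR office IN ('LON', 'NYC') → false
No prior WHEN matched → ELSE → 257724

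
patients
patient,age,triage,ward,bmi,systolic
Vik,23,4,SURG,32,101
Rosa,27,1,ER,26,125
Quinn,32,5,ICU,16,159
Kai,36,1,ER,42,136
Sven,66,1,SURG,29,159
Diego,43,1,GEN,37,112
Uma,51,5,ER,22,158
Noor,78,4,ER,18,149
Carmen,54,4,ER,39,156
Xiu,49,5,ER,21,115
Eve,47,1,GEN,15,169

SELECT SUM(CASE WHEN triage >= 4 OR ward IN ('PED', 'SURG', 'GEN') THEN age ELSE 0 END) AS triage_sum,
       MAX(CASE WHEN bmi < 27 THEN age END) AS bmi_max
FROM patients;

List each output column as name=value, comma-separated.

triage_sum=443, bmi_max=78

[triage_sum: triage >= 4 OR ward IN ('PED', 'SURG', 'GEN')]
patient=Vik: ✓ → 23
patient=Rosa: ✗
patient=Quinn: ✓ → 32
patient=Kai: ✗
patient=Sven: ✓ → 66
patient=Diego: ✓ → 43
patient=Uma: ✓ → 51
patient=Noor: ✓ → 78
patient=Carmen: ✓ → 54
patient=Xiu: ✓ → 49
patient=Eve: ✓ → 47
triage_sum = 23 + 32 + 66 + 43 + 51 + 78 + 54 + 49 + 47 = 443
—
[bmi_max: bmi < 27]
patient=Vik: ✗
patient=Rosa: ✓ → 27
patient=Quinn: ✓ → 32
patient=Kai: ✗
patient=Sven: ✗
patient=Diego: ✗
patient=Uma: ✓ → 51
patient=Noor: ✓ → 78
patient=Carmen: ✗
patient=Xiu: ✓ → 49
patient=Eve: ✓ → 47
bmi_max = MAX(27, 32, 51, 78, 49, 47) = 78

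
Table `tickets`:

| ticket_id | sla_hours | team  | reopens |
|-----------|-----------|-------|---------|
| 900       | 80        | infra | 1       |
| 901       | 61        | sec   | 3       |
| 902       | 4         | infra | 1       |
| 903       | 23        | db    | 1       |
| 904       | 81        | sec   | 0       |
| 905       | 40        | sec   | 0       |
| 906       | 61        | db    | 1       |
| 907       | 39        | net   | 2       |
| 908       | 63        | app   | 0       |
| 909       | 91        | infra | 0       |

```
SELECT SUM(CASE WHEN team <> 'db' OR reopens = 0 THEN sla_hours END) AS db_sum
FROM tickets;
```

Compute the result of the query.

ticket_id=900: ✓ → 80
ticket_id=901: ✓ → 61
ticket_id=902: ✓ → 4
ticket_id=903: ✗
ticket_id=904: ✓ → 81
ticket_id=905: ✓ → 40
ticket_id=906: ✗
ticket_id=907: ✓ → 39
ticket_id=908: ✓ → 63
ticket_id=909: ✓ → 91
db_sum = 80 + 61 + 4 + 81 + 40 + 39 + 63 + 91 = 459

459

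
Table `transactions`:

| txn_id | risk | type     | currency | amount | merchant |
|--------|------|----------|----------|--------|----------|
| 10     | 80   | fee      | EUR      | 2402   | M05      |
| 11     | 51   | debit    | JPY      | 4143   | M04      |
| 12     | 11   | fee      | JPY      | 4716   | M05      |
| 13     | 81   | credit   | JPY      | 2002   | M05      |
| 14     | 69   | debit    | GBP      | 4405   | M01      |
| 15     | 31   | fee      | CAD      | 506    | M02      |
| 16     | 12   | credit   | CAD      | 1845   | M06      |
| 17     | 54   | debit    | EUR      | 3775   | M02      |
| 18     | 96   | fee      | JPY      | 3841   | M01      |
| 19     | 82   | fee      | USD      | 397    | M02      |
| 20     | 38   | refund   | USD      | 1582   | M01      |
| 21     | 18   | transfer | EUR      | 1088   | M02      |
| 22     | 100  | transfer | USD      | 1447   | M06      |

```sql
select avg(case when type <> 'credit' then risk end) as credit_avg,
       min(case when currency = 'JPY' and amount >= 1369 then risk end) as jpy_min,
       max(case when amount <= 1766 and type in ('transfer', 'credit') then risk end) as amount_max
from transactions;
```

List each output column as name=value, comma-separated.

credit_avg=57.2727272727, jpy_min=11, amount_max=100

[credit_avg: type <> 'credit']
txn_id=10: ✓ → 80
txn_id=11: ✓ → 51
txn_id=12: ✓ → 11
txn_id=13: ✗
txn_id=14: ✓ → 69
txn_id=15: ✓ → 31
txn_id=16: ✗
txn_id=17: ✓ → 54
txn_id=18: ✓ → 96
txn_id=19: ✓ → 82
txn_id=20: ✓ → 38
txn_id=21: ✓ → 18
txn_id=22: ✓ → 100
credit_avg = (80 + 51 + 11 + 69 + 31 + 54 + 96 + 82 + 38 + 18 + 100) / 11 = 57.2727272727
—
[jpy_min: currency = 'JPY' and amount >= 1369]
txn_id=10: ✗
txn_id=11: ✓ → 51
txn_id=12: ✓ → 11
txn_id=13: ✓ → 81
txn_id=14: ✗
txn_id=15: ✗
txn_id=16: ✗
txn_id=17: ✗
txn_id=18: ✓ → 96
txn_id=19: ✗
txn_id=20: ✗
txn_id=21: ✗
txn_id=22: ✗
jpy_min = MIN(51, 11, 81, 96) = 11
—
[amount_max: amount <= 1766 and type in ('transfer', 'credit')]
txn_id=10: ✗
txn_id=11: ✗
txn_id=12: ✗
txn_id=13: ✗
txn_id=14: ✗
txn_id=15: ✗
txn_id=16: ✗
txn_id=17: ✗
txn_id=18: ✗
txn_id=19: ✗
txn_id=20: ✗
txn_id=21: ✓ → 18
txn_id=22: ✓ → 100
amount_max = MAX(18, 100) = 100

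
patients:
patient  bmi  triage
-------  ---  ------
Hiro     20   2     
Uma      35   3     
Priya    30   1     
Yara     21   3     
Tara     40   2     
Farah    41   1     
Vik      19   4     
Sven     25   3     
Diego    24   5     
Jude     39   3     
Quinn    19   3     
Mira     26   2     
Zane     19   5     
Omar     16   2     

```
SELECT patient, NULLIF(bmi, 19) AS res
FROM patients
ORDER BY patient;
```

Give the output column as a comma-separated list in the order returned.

24, 41, 20, 39, 26, 16, 30, NULL, 25, 40, 35, NULL, 21, NULL

patient=Diego: bmi=24 vs 19: differ → 24
patient=Farah: bmi=41 vs 19: differ → 41
patient=Hiro: bmi=20 vs 19: differ → 20
patient=Jude: bmi=39 vs 19: differ → 39
patient=Mira: bmi=26 vs 19: differ → 26
patient=Omar: bmi=16 vs 19: differ → 16
patient=Priya: bmi=30 vs 19: differ → 30
patient=Quinn: bmi=19 vs 19: equal → NULL
patient=Sven: bmi=25 vs 19: differ → 25
patient=Tara: bmi=40 vs 19: differ → 40
patient=Uma: bmi=35 vs 19: differ → 35
patient=Vik: bmi=19 vs 19: equal → NULL
patient=Yara: bmi=21 vs 19: differ → 21
patient=Zane: bmi=19 vs 19: equal → NULL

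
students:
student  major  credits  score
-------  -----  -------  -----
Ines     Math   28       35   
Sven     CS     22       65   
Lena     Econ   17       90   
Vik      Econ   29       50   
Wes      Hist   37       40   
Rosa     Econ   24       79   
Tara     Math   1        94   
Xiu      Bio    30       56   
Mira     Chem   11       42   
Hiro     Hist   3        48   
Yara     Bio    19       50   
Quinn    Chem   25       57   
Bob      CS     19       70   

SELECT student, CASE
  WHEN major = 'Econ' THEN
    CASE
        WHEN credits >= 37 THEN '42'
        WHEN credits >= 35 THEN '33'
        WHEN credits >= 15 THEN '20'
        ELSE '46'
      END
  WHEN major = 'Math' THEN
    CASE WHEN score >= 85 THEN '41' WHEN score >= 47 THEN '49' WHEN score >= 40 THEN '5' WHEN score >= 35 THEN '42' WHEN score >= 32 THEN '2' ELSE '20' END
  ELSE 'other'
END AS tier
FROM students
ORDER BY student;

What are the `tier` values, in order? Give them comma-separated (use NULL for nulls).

student=Bob: major='CS' → outer ELSE → other
student=Hiro: major='Hist' → outer ELSE → other
student=Ines: major='Math' → inner[score >= 35] → 42
student=Lena: major='Econ' → inner[credits >= 15] → 20
student=Mira: major='Chem' → outer ELSE → other
student=Quinn: major='Chem' → outer ELSE → other
student=Rosa: major='Econ' → inner[credits >= 15] → 20
student=Sven: major='CS' → outer ELSE → other
student=Tara: major='Math' → inner[score >= 85] → 41
student=Vik: major='Econ' → inner[credits >= 15] → 20
student=Wes: major='Hist' → outer ELSE → other
student=Xiu: major='Bio' → outer ELSE → other
student=Yara: major='Bio' → outer ELSE → other

other, other, 42, 20, other, other, 20, other, 41, 20, other, other, other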